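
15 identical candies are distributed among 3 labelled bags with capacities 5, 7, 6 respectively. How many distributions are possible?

By stars and bars, unrestricted non-negative solutions to x_1+…+x_3 = 15 number C(15+2,2) = 136.
Subtract solutions that violate a single cap (substitute x_i' = x_i − (cap_i+1)): x_1 ≥ 6 gives C(11,2) = 55; x_2 ≥ 8 gives C(9,2) = 36; x_3 ≥ 7 gives C(10,2) = 45. Together 136.
Add back pairs where two caps are both exceeded: 3 + 6 + 1 = 10.
By inclusion–exclusion the count is 136 − 136 + 10 = 10.

10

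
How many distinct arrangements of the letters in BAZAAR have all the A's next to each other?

24

Treat the 3 copies of A as a single block. The multiset to arrange is then {AAA, B, R, Z}, 4 items in all.
All 4 items are distinct, so there are (4)! = 24 arrangements.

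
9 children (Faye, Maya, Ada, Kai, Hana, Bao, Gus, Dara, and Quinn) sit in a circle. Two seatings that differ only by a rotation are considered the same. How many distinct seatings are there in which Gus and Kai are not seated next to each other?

30240

All circular seatings of 9 people number (8)! = 40320.
Those with Gus next to Kai: fuse the pair into one unit and seat 8 units around a circle — 2·(7)! = 10080.
Subtracting, 40320 − 10080 = 30240.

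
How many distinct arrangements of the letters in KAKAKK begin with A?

With the first slot taken by A, it remains to arrange the other 5 letters (KKAKK).
Those 5 letters have K appearing 4 times, giving (5)!/(4!) = 5.

5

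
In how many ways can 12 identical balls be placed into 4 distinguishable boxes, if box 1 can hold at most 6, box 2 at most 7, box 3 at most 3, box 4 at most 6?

Ignoring the caps, the number of non-negative solutions to x_1+…+x_4 = 12 is C(15,3) = 455.
Subtract solutions that violate a single cap (substitute x_i' = x_i − (cap_i+1)): x_1 ≥ 7 gives C(8,3) = 56; x_2 ≥ 8 gives C(7,3) = 35; x_3 ≥ 4 gives C(11,3) = 165; x_4 ≥ 7 gives C(8,3) = 56. Together 312.
Add back pairs where two caps are both exceeded: 0 + 4 + 0 + 1 + 0 + 4 = 9.
By inclusion–exclusion the count is 455 − 312 + 9 = 152.

152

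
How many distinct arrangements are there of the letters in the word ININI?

ININI has 5 letters with I appearing 3 times and N appearing twice.
So there are 5! / (3!·2!) = 10 distinguishable arrangements.

10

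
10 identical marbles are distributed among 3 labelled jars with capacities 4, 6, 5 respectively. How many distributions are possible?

20

By stars and bars, unrestricted non-negative solutions to x_1+…+x_3 = 10 number C(10+2,2) = 66.
Subtract solutions that violate a single cap (substitute x_i' = x_i − (cap_i+1)): x_1 ≥ 5 gives C(7,2) = 21; x_2 ≥ 7 gives C(5,2) = 10; x_3 ≥ 6 gives C(6,2) = 15. Together 46.
No two caps can be exceeded simultaneously, so the pair terms are all 0.
By inclusion–exclusion the count is 66 − 46 + 0 = 20.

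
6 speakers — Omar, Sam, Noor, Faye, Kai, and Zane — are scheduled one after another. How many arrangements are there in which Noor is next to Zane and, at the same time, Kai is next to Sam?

96

Treat {Noor,Zane} as one block (2 orders) and {Kai,Sam} as another (2 orders).
That leaves 4 units to arrange: 2 × 2 × 4! = 4 × 24 = 96.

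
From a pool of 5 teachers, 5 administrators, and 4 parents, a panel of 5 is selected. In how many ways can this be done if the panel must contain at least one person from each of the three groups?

Unrestricted: C(14,5) = 2002 ways to pick any 5 of the 14.
Selections missing a whole group: no teachers → C(9,5) = 126; no administrators → C(9,5) = 126; no parents → C(10,5) = 252.
Add back selections omitting two groups (i.e. drawn from a single group): C(5,5) + C(5,5) + C(4,5) = 2.
By inclusion–exclusion: 2002 − 504 + 2 = 1500.

1500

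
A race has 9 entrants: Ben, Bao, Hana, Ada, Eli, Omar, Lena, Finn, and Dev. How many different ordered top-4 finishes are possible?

There are 9 choices for 1st place, 8 for 2nd, and so on down to 6 for position 4.
That gives 9 × 8 × 7 × 6 = 3024.

3024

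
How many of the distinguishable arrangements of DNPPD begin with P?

12

Fix P in the first position and arrange the remaining 4 letters.
Those 4 letters have D appearing twice, giving (4)!/(2!) = 12.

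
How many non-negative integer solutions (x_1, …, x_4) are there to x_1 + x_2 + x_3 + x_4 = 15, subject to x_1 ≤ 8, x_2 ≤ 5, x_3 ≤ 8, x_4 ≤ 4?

Without the upper bounds there are C(18,3) = 816 ways to split 15 among 4 variables.
Subtract solutions that violate a single cap (substitute x_i' = x_i − (cap_i+1)): x_1 ≥ 9 gives C(9,3) = 84; x_2 ≥ 6 gives C(12,3) = 220; x_3 ≥ 9 gives C(9,3) = 84; x_4 ≥ 5 gives C(13,3) = 286. Together 674.
Add back pairs where two caps are both exceeded: 1 + 0 + 4 + 1 + 35 + 4 = 45.
By inclusion–exclusion the count is 816 − 674 + 45 = 187.

187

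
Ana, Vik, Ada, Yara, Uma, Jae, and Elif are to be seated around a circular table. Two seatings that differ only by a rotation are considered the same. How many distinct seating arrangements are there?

Seat Ana anywhere (absorbing the rotational symmetry), then permute the other 6: (6)! = 720.

720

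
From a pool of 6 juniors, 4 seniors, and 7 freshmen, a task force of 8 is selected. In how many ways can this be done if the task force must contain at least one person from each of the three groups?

Total 8-person selections from all 17: C(17,8) = 24310.
Selections missing a whole group: no juniors → C(11,8) = 165; no seniors → C(13,8) = 1287; no freshmen → C(10,8) = 45.
Add back selections omitting two groups (i.e. drawn from a single group): C(6,8) + C(4,8) + C(7,8) = 0.
By inclusion–exclusion: 24310 − 1497 + 0 = 22813.

22813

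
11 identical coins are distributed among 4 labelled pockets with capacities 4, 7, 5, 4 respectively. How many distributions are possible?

Ignoring the caps, the number of non-negative solutions to x_1+…+x_4 = 11 is C(14,3) = 364.
Subtract solutions that violate a single cap (substitute x_i' = x_i − (cap_i+1)): x_1 ≥ 5 gives C(9,3) = 84; x_2 ≥ 8 gives C(6,3) = 20; x_3 ≥ 6 gives C(8,3) = 56; x_4 ≥ 5 gives C(9,3) = 84. Together 244.
Add back pairs where two caps are both exceeded: 0 + 1 + 4 + 0 + 0 + 1 = 6.
By inclusion–exclusion the count is 364 − 244 + 6 = 126.

126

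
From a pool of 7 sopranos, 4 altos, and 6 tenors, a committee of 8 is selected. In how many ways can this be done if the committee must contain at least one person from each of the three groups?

22813

With no constraint there are C(17,8) = 24310 possible selections.
Selections missing a whole group: no sopranos → C(10,8) = 45; no altos → C(13,8) = 1287; no tenors → C(11,8) = 165.
Add back selections omitting two groups (i.e. drawn from a single group): C(7,8) + C(4,8) + C(6,8) = 0.
By inclusion–exclusion: 24310 − 1497 + 0 = 22813.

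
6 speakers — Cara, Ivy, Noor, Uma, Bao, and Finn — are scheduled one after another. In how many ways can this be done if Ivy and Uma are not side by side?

480

There are 6! = 720 arrangements in all. If Ivy and Uma are adjacent, merging them into one block gives 2·(5)! = 240 arrangements.
So 720 − 240 = 480 arrangements keep them apart.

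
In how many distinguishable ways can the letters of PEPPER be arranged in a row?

The 6 letters of PEPPER have repeats: E appearing twice and P appearing 3 times.
So there are 6! / (3!·2!) = 60 distinguishable arrangements.

60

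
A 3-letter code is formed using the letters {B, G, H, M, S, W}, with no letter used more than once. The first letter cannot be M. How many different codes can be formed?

The first letter has 6−1 = 5 choices (anything except M).
The remaining 2 letters are filled from the other 5 symbols without repetition: 5 × 4 = 20.
Total: 5 × 20 = 100.

100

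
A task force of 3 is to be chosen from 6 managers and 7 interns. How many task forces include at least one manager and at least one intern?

231

Unrestricted: C(13,3) = 286 ways to pick any 3 of the 13.
Selections missing a whole group: no managers → C(7,3) = 35; no interns → C(6,3) = 20.
Both groups omitted at once is impossible, so 286 − 55 = 231.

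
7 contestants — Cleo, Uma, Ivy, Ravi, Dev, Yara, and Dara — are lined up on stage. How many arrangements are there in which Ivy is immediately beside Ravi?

1440

Treat {Ivy, Ravi} as a single unit. There are 6 units to order, and the pair itself can be ordered 2 ways.
So the count is 2·(6)! = 1440.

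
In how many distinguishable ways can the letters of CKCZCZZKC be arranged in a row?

The 9 letters of CKCZCZZKC have repeats: C appearing 4 times, K appearing twice, and Z appearing 3 times.
Dividing 9! = 362880 by 4!·3!·2! = 288 for the repeated letters gives 1260.

1260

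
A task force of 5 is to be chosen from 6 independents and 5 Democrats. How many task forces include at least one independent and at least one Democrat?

With no constraint there are C(11,5) = 462 possible selections.
Selections missing a whole group: no independents → C(5,5) = 1; no Democrats → C(6,5) = 6.
Both groups omitted at once is impossible, so 462 − 7 = 455.

455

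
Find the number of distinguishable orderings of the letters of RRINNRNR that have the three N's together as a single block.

30

Treat the 3 copies of N as a single block. The multiset to arrange is then {NNN, I, R, R, R, R}, 6 items in all.
That gives (6)!/(4!) = 30 arrangements.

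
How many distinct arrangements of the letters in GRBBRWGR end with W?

With the last slot taken by W, it remains to arrange the other 7 letters (GRBBRGR).
Those 7 letters have B appearing twice, G appearing twice, and R appearing 3 times, giving (7)!/(3!·2!·2!) = 210.

210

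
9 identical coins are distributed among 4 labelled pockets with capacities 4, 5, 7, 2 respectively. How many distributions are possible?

Without the upper bounds there are C(12,3) = 220 ways to split 9 among 4 pockets.
Subtract solutions that violate a single cap (substitute x_i' = x_i − (cap_i+1)): x_1 ≥ 5 gives C(7,3) = 35; x_2 ≥ 6 gives C(6,3) = 20; x_3 ≥ 8 gives C(4,3) = 4; x_4 ≥ 3 gives C(9,3) = 84. Together 143.
Add back pairs where two caps are both exceeded: 0 + 0 + 4 + 0 + 1 + 0 = 5.
By inclusion–exclusion the count is 220 − 143 + 5 = 82.

82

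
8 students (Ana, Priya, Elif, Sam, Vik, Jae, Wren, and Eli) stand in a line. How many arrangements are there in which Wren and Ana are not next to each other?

There are 8! = 40320 arrangements in all. If Wren and Ana are adjacent, merging them into one block gives 2·(7)! = 10080 arrangements.
Complementary counting: 40320 − 10080 = 30240.

30240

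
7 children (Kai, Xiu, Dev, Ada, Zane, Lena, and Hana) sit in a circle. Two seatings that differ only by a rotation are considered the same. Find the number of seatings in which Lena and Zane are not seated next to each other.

All circular seatings of 7 people number (6)! = 720.
Those with Lena next to Zane: fuse the pair into one unit and seat 6 units around a circle — 2·(5)! = 240.
Subtracting, 720 − 240 = 480.

480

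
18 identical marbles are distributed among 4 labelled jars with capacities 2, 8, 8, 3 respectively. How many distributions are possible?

19

By stars and bars, unrestricted non-negative solutions to x_1+…+x_4 = 18 number C(18+3,3) = 1330.
Subtract solutions that violate a single cap (substitute x_i' = x_i − (cap_i+1)): x_1 ≥ 3 gives C(18,3) = 816; x_2 ≥ 9 gives C(12,3) = 220; x_3 ≥ 9 gives C(12,3) = 220; x_4 ≥ 4 gives C(17,3) = 680. Together 1936.
Add back pairs where two caps are both exceeded: 84 + 84 + 364 + 1 + 56 + 56 = 645.
Subtract triples: 0 + 10 + 10 + 0 = 20.
By inclusion–exclusion the count is 1330 − 1936 + 645 − 20 = 19.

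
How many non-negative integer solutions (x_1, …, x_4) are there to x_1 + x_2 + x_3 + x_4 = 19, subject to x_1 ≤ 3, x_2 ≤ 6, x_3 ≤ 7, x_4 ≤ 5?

10

Without the upper bounds there are C(22,3) = 1540 ways to split 19 among 4 variables.
Subtract solutions that violate a single cap (substitute x_i' = x_i − (cap_i+1)): x_1 ≥ 4 gives C(18,3) = 816; x_2 ≥ 7 gives C(15,3) = 455; x_3 ≥ 8 gives C(14,3) = 364; x_4 ≥ 6 gives C(16,3) = 560. Together 2195.
Add back pairs where two caps are both exceeded: 165 + 120 + 220 + 35 + 84 + 56 = 680.
Subtract triples: 1 + 10 + 4 + 0 = 15.
By inclusion–exclusion the count is 1540 − 2195 + 680 − 15 = 10.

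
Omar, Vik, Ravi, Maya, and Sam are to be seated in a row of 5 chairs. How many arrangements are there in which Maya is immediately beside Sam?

Treat {Maya, Sam} as a single unit. There are 4 units to order, and the pair itself can be ordered 2 ways.
So the count is 2·(4)! = 48.

48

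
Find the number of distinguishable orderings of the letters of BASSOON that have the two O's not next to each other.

Total arrangements of BASSOON: 7!/(2!·2!) = 1260.
If the two O's are adjacent, glue them into one block, leaving 6 items to arrange: (6)!/(2!) = 360 ways.
Hence 1260 − 360 = 900.

900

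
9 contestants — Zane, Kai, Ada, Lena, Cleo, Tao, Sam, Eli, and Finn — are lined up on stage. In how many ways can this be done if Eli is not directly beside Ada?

Of the 9! = 362880 arrangements, those with Eli and Ada adjacent number 2 × 8! = 80640 (treat the pair as a block with 2 internal orders).
Complementary counting: 362880 − 80640 = 282240.

282240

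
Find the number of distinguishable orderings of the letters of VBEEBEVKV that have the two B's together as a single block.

Treat the 2 copies of B as a single block. The multiset to arrange is then {BB, E, E, E, K, V, V, V}, 8 items in all.
That gives (8)!/(3!·3!) = 1120 arrangements.

1120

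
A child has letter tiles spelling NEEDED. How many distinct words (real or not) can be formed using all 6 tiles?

60

The 6 letters of NEEDED have repeats: D appearing twice and E appearing 3 times.
Dividing 6! = 720 by 3!·2! = 12 for the repeated letters gives 60.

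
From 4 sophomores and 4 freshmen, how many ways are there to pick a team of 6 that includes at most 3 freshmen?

Split by how many freshmen are chosen (0 through 3).
Sum: C(4,0)·C(4,6) + C(4,1)·C(4,5) + C(4,2)·C(4,4) + C(4,3)·C(4,3) = 0 + 0 + 6 + 16 = 22.

22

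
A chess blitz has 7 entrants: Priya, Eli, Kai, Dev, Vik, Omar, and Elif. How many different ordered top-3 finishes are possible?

210

This is an ordered selection of 3 from 7: P(7,3).
That gives 7 × 6 × 5 = 210.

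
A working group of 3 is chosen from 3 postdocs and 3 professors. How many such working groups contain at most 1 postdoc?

10

Split by how many postdocs are chosen (0 through 1).
Sum: C(3,0)·C(3,3) + C(3,1)·C(3,2) = 1 + 9 = 10.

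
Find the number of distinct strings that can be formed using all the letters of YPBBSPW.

The 7 letters of YPBBSPW have repeats: B appearing twice and P appearing twice.
Dividing 7! = 5040 by 2!·2! = 4 for the repeated letters gives 1260.

1260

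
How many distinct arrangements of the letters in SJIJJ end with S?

Fix S in the last position and arrange the remaining 4 letters.
Those 4 letters have J appearing 3 times, giving (4)!/(3!) = 4.

4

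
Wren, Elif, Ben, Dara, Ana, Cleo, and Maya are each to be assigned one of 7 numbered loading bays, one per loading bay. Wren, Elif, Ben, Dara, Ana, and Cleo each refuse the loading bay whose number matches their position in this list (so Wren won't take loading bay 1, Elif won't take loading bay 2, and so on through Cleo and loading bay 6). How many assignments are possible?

2119

Let Aᵢ (for 1 ≤ i ≤ 6) be the placements that put person i in their forbidden loading bay. Any j of these fix j positions, leaving (7−j)! ways to fill the rest, and there are C(6,j) ways to pick which j.
By inclusion–exclusion, the number of valid placements is Σ_{j=0}^{6} (−1)^j C(6,j)·(7−j)!.
Computing: 5040 − 4320 + 1800 − 480 + 90 − 12 + 1 = 2119.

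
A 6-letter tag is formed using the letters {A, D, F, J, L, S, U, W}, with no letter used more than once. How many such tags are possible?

20160

With no repetition, fill the 6 letters in order: 8 choices, then 7, down to 3.
8 × 7 × 6 × 5 × 4 × 3 = 20160.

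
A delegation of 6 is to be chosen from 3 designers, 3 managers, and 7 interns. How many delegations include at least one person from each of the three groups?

With no constraint there are C(13,6) = 1716 possible selections.
Subtract selections that omit an entire group: no designers → C(10,6) = 210; no managers → C(10,6) = 210; no interns → C(6,6) = 1.
Add back selections omitting two groups (i.e. drawn from a single group): C(3,6) + C(3,6) + C(7,6) = 7.
By inclusion–exclusion: 1716 − 421 + 7 = 1302.

1302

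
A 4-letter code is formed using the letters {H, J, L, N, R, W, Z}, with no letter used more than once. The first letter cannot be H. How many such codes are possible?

720

The first letter has 7−1 = 6 choices (anything except H).
The remaining 3 letters are filled from the other 6 symbols without repetition: 6 × 5 × 4 = 120.
Total: 6 × 120 = 720.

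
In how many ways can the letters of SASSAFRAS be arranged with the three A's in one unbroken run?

Treat the 3 copies of A as a single block. The multiset to arrange is then {AAA, F, R, S, S, S, S}, 7 items in all.
That gives (7)!/(4!) = 210 arrangements.

210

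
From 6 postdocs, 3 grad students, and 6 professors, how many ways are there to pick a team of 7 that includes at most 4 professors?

6210

Split by how many professors are chosen (0 through 4).
Sum: C(6,0)·C(9,7) + C(6,1)·C(9,6) + C(6,2)·C(9,5) + C(6,3)·C(9,4) + C(6,4)·C(9,3) = 36 + 504 + 1890 + 2520 + 1260 = 6210.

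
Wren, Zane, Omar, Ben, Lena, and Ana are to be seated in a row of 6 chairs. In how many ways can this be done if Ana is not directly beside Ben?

480

Of the 6! = 720 arrangements, those with Ana and Ben adjacent number 2 × 5! = 240 (treat the pair as a block with 2 internal orders).
Complementary counting: 720 − 240 = 480.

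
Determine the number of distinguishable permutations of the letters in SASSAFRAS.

Letter multiplicities in SASSAFRAS: A×3, F×1, R×1, S×4.
So there are 9! / (4!·3!) = 2520 distinguishable arrangements.

2520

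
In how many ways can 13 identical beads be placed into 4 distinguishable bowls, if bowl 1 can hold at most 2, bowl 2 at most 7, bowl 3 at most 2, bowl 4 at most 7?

Ignoring the caps, the number of non-negative solutions to x_1+…+x_4 = 13 is C(16,3) = 560.
Subtract solutions that violate a single cap (substitute x_i' = x_i − (cap_i+1)): x_1 ≥ 3 gives C(13,3) = 286; x_2 ≥ 8 gives C(8,3) = 56; x_3 ≥ 3 gives C(13,3) = 286; x_4 ≥ 8 gives C(8,3) = 56. Together 684.
Add back pairs where two caps are both exceeded: 10 + 120 + 10 + 10 + 0 + 10 = 160.
By inclusion–exclusion the count is 560 − 684 + 160 = 36.

36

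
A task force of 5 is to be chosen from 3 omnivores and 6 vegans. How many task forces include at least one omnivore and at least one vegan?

With no constraint there are C(9,5) = 126 possible selections.
Subtract selections that omit an entire group: no omnivores → C(6,5) = 6; no vegans → C(3,5) = 0.
Both groups omitted at once is impossible, so 126 − 6 = 120.

120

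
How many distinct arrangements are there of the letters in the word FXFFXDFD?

420

The 8 letters of FXFFXDFD have repeats: D appearing twice, F appearing 4 times, and X appearing twice.
The number of distinct arrangements is 8!/(4!·2!·2!) = 40320/96 = 420.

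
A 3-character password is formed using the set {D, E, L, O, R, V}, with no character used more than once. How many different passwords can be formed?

120

Choose and order 3 of the 6 symbols: the first character has 6 options, the next 5, then 4.
6 × 5 × 4 = 120.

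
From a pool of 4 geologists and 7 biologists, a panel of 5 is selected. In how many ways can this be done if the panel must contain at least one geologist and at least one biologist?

441

Unrestricted: C(11,5) = 462 ways to pick any 5 of the 11.
Subtract selections that omit an entire group: no geologists → C(7,5) = 21; no biologists → C(4,5) = 0.
Both groups omitted at once is impossible, so 462 − 21 = 441.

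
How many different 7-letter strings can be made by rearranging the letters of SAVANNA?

The 7 letters of SAVANNA have repeats: A appearing 3 times and N appearing twice.
The number of distinct arrangements is 7!/(3!·2!) = 5040/12 = 420.

420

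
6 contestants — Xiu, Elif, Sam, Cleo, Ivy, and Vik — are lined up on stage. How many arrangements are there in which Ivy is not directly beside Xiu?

480

Of the 6! = 720 arrangements, those with Ivy and Xiu adjacent number 2 × 5! = 240 (treat the pair as a block with 2 internal orders).
Complementary counting: 720 − 240 = 480.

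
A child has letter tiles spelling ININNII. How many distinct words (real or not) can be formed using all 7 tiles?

35

The 7 letters of ININNII have repeats: I appearing 4 times and N appearing 3 times.
So there are 7! / (4!·3!) = 35 distinguishable arrangements.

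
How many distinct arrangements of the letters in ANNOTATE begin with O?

630

Fix O in the first position and arrange the remaining 7 letters.
Those 7 letters have A appearing twice, N appearing twice, and T appearing twice, giving (7)!/(2!·2!·2!) = 630.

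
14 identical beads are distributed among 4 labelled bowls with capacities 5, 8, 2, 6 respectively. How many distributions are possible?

Without the upper bounds there are C(17,3) = 680 ways to split 14 among 4 bowls.
Subtract solutions that violate a single cap (substitute x_i' = x_i − (cap_i+1)): x_1 ≥ 6 gives C(11,3) = 165; x_2 ≥ 9 gives C(8,3) = 56; x_3 ≥ 3 gives C(14,3) = 364; x_4 ≥ 7 gives C(10,3) = 120. Together 705.
Add back pairs where two caps are both exceeded: 0 + 56 + 4 + 10 + 0 + 35 = 105.
By inclusion–exclusion the count is 680 − 705 + 105 = 80.

80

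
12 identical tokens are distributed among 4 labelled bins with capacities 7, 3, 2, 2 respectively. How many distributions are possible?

10

Ignoring the caps, the number of non-negative solutions to x_1+…+x_4 = 12 is C(15,3) = 455.
Subtract solutions that violate a single cap (substitute x_i' = x_i − (cap_i+1)): x_1 ≥ 8 gives C(7,3) = 35; x_2 ≥ 4 gives C(11,3) = 165; x_3 ≥ 3 gives C(12,3) = 220; x_4 ≥ 3 gives C(12,3) = 220. Together 640.
Add back pairs where two caps are both exceeded: 1 + 4 + 4 + 56 + 56 + 84 = 205.
Subtract triples: 0 + 0 + 0 + 10 = 10.
By inclusion–exclusion the count is 455 − 640 + 205 − 10 = 10.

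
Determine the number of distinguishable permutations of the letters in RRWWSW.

60

RRWWSW has 6 letters with R appearing twice and W appearing 3 times.
The number of distinct arrangements is 6!/(3!·2!) = 720/12 = 60.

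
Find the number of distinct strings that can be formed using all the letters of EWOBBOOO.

Letter multiplicities in EWOBBOOO: B×2, E×1, O×4, W×1.
Dividing 8! = 40320 by 4!·2! = 48 for the repeated letters gives 840.

840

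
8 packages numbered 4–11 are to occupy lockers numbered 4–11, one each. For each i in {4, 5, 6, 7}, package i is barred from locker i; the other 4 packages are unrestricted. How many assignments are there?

24024

Let Aᵢ (for 4 ≤ i ≤ 7) be the placements that put package i in its forbidden locker. Any j of these fix j positions, leaving (8−j)! ways to fill the rest, and there are C(4,j) ways to pick which j.
By inclusion–exclusion, the number of valid placements is Σ_{j=0}^{4} (−1)^j C(4,j)·(8−j)!.
Computing: 40320 − 20160 + 4320 − 480 + 24 = 24024.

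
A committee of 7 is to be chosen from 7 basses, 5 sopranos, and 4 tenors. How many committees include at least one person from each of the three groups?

Total 7-person selections from all 16: C(16,7) = 11440.
Subtract selections that omit an entire group: no basses → C(9,7) = 36; no sopranos → C(11,7) = 330; no tenors → C(12,7) = 792.
Add back selections omitting two groups (i.e. drawn from a single group): C(7,7) + C(5,7) + C(4,7) = 1.
By inclusion–exclusion: 11440 − 1158 + 1 = 10283.

10283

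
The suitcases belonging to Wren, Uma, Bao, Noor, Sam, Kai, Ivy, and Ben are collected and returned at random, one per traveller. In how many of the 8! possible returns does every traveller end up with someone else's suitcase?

Count assignments avoiding every fixed point. For any j of the 8 travellers fixed to their own suitcase, the other 8−j can be arranged in (8−j)! ways.
By inclusion–exclusion this is Σ_{j=0}^{8} (−1)^j C(8,j)·(8−j)!.
Computing: 40320 − 40320 + 20160 − 6720 + 1680 − 336 + 56 − 8 + 1 = 14833.

14833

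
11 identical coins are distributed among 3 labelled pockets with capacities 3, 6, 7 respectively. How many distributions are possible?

Ignoring the caps, the number of non-negative solutions to x_1+…+x_3 = 11 is C(13,2) = 78.
Subtract solutions that violate a single cap (substitute x_i' = x_i − (cap_i+1)): x_1 ≥ 4 gives C(9,2) = 36; x_2 ≥ 7 gives C(6,2) = 15; x_3 ≥ 8 gives C(5,2) = 10. Together 61.
Add back pairs where two caps are both exceeded: 1 + 0 + 0 = 1.
By inclusion–exclusion the count is 78 − 61 + 1 = 18.

18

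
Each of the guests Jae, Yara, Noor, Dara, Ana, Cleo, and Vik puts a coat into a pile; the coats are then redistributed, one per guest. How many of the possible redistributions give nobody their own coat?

Let Aᵢ be the assignments in which guest i gets their own coat. We want the size of the complement of A₁∪…∪A_7.
By inclusion–exclusion this is Σ_{j=0}^{7} (−1)^j C(7,j)·(7−j)!.
Computing: 5040 − 5040 + 2520 − 840 + 210 − 42 + 7 − 1 = 1854.

1854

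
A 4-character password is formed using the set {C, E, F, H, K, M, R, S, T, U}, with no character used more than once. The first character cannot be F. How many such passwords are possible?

The first character has 10−1 = 9 choices (anything except F).
The remaining 3 characters are filled from the other 9 symbols without repetition: 9 × 8 × 7 = 504.
Total: 9 × 504 = 4536.

4536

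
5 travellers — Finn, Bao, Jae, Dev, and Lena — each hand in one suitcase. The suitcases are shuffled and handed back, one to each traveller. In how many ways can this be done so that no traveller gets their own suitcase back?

This is the derangement count D_5: permutations of 5 items with no fixed point.
By inclusion–exclusion this is Σ_{j=0}^{5} (−1)^j C(5,j)·(5−j)!.
Computing: 120 − 120 + 60 − 20 + 5 − 1 = 44.

44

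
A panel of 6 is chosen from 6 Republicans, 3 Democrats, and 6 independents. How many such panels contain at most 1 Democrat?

3300

Split by how many Democrats are chosen (0 through 1).
Sum: C(3,0)·C(12,6) + C(3,1)·C(12,5) = 924 + 2376 = 3300.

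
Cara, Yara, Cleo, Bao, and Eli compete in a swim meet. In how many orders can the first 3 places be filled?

There are 5 choices for 1st place, 4 for 2nd, and 3 for 3rd.
That gives 5 × 4 × 3 = 60.

60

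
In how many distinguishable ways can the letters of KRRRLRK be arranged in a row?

KRRRLRK has 7 letters with K appearing twice and R appearing 4 times.
Dividing 7! = 5040 by 4!·2! = 48 for the repeated letters gives 105.

105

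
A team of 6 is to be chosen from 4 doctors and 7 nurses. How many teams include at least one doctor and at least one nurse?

Total 6-person selections from all 11: C(11,6) = 462.
Selections missing a whole group: no doctors → C(7,6) = 7; no nurses → C(4,6) = 0.
Both groups omitted at once is impossible, so 462 − 7 = 455.

455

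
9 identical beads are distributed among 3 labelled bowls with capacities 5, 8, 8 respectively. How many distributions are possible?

By stars and bars, unrestricted non-negative solutions to x_1+…+x_3 = 9 number C(9+2,2) = 55.
Subtract solutions that violate a single cap (substitute x_i' = x_i − (cap_i+1)): x_1 ≥ 6 gives C(5,2) = 10; x_2 ≥ 9 gives C(2,2) = 1; x_3 ≥ 9 gives C(2,2) = 1. Together 12.
No two caps can be exceeded simultaneously, so the pair terms are all 0.
By inclusion–exclusion the count is 55 − 12 + 0 = 43.

43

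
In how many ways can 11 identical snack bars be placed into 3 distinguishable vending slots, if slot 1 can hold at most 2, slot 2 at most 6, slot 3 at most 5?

6

Ignoring the caps, the number of non-negative solutions to x_1+…+x_3 = 11 is C(13,2) = 78.
Subtract solutions that violate a single cap (substitute x_i' = x_i − (cap_i+1)): x_1 ≥ 3 gives C(10,2) = 45; x_2 ≥ 7 gives C(6,2) = 15; x_3 ≥ 6 gives C(7,2) = 21. Together 81.
Add back pairs where two caps are both exceeded: 3 + 6 + 0 = 9.
By inclusion–exclusion the count is 78 − 81 + 9 = 6.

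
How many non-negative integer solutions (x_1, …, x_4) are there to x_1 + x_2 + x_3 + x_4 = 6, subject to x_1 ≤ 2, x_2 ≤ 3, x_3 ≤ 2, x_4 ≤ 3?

Without the upper bounds there are C(9,3) = 84 ways to split 6 among 4 variables.
Subtract solutions that violate a single cap (substitute x_i' = x_i − (cap_i+1)): x_1 ≥ 3 gives C(6,3) = 20; x_2 ≥ 4 gives C(5,3) = 10; x_3 ≥ 3 gives C(6,3) = 20; x_4 ≥ 4 gives C(5,3) = 10. Together 60.
Add back pairs where two caps are both exceeded: 0 + 1 + 0 + 0 + 0 + 0 = 1.
By inclusion–exclusion the count is 84 − 60 + 1 = 25.

25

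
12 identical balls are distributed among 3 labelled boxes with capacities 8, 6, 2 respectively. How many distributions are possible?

By stars and bars, unrestricted non-negative solutions to x_1+…+x_3 = 12 number C(12+2,2) = 91.
Subtract solutions that violate a single cap (substitute x_i' = x_i − (cap_i+1)): x_1 ≥ 9 gives C(5,2) = 10; x_2 ≥ 7 gives C(7,2) = 21; x_3 ≥ 3 gives C(11,2) = 55. Together 86.
Add back pairs where two caps are both exceeded: 0 + 1 + 6 = 7.
By inclusion–exclusion the count is 91 − 86 + 7 = 12.

12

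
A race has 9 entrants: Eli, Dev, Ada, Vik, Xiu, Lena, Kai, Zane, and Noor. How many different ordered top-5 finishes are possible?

This is an ordered selection of 5 from 9: P(9,5).
That gives 9 × 8 × 7 × 6 × 5 = 15120.

15120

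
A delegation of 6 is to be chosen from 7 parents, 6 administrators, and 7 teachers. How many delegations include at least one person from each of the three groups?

With no constraint there are C(20,6) = 38760 possible selections.
Selections missing a whole group: no parents → C(13,6) = 1716; no administrators → C(14,6) = 3003; no teachers → C(13,6) = 1716.
Add back selections omitting two groups (i.e. drawn from a single group): C(7,6) + C(6,6) + C(7,6) = 15.
By inclusion–exclusion: 38760 − 6435 + 15 = 32340.

32340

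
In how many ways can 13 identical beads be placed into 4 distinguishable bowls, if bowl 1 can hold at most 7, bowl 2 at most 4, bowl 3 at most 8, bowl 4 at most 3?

Ignoring the caps, the number of non-negative solutions to x_1+…+x_4 = 13 is C(16,3) = 560.
Subtract solutions that violate a single cap (substitute x_i' = x_i − (cap_i+1)): x_1 ≥ 8 gives C(8,3) = 56; x_2 ≥ 5 gives C(11,3) = 165; x_3 ≥ 9 gives C(7,3) = 35; x_4 ≥ 4 gives C(12,3) = 220. Together 476.
Add back pairs where two caps are both exceeded: 1 + 0 + 4 + 0 + 35 + 1 = 41.
By inclusion–exclusion the count is 560 − 476 + 41 = 125.

125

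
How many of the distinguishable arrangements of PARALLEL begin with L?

1260

With the first slot taken by L, it remains to arrange the other 7 letters (PARALEL).
Those 7 letters have A appearing twice and L appearing twice, giving (7)!/(2!·2!) = 1260.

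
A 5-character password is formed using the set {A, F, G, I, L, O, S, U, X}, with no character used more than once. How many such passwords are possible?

Choose and order 5 of the 9 symbols: the first character has 9 options, the next 8, and so on down to 5.
That product is 9 × 8 × 7 × 6 × 5 = 15120.

15120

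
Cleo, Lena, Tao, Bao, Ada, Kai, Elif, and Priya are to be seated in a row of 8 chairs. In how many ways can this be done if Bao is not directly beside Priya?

Of the 8! = 40320 arrangements, those with Bao and Priya adjacent number 2 × 7! = 10080 (treat the pair as a block with 2 internal orders).
So 40320 − 10080 = 30240 arrangements keep them apart.

30240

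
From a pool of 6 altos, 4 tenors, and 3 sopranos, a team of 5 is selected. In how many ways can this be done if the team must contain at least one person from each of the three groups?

Total 5-person selections from all 13: C(13,5) = 1287.
Selections missing a whole group: no altos → C(7,5) = 21; no tenors → C(9,5) = 126; no sopranos → C(10,5) = 252.
Add back selections omitting two groups (i.e. drawn from a single group): C(6,5) + C(4,5) + C(3,5) = 6.
By inclusion–exclusion: 1287 − 399 + 6 = 894.

894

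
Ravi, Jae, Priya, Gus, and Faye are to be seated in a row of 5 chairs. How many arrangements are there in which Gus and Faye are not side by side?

72

There are 5! = 120 arrangements in all. If Gus and Faye are adjacent, merging them into one block gives 2·(4)! = 48 arrangements.
So 120 − 48 = 72 arrangements keep them apart.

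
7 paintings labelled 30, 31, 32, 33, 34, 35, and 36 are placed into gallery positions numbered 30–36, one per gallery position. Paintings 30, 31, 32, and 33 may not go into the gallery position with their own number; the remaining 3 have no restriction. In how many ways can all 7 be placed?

Let Aᵢ (for 30 ≤ i ≤ 33) be the placements that put painting i in its forbidden gallery position. Any j of these fix j positions, leaving (7−j)! ways to fill the rest, and there are C(4,j) ways to pick which j.
By inclusion–exclusion, the number of valid placements is Σ_{j=0}^{4} (−1)^j C(4,j)·(7−j)!.
Computing: 5040 − 2880 + 720 − 96 + 6 = 2790.

2790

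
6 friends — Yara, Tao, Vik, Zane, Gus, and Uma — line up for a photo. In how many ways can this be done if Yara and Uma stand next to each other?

240

Place the 4 others and the Yara-Uma pair as 5 objects in a line; the pair has 2 internal arrangements.
So the count is 2·(5)! = 240.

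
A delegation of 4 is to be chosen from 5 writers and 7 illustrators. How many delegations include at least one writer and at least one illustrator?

Total 4-person selections from all 12: C(12,4) = 495.
Selections missing a whole group: no writers → C(7,4) = 35; no illustrators → C(5,4) = 5.
Both groups omitted at once is impossible, so 495 − 40 = 455.

455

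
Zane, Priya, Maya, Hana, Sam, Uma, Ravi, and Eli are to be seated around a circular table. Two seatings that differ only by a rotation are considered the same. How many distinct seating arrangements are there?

Fix one person's seat to break rotational symmetry; the remaining 7 people can be arranged in (7)! = 5040 ways.

5040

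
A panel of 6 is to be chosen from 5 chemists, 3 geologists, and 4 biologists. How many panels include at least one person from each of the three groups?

Unrestricted: C(12,6) = 924 ways to pick any 6 of the 12.
Selections missing a whole group: no chemists → C(7,6) = 7; no geologists → C(9,6) = 84; no biologists → C(8,6) = 28.
Add back selections omitting two groups (i.e. drawn from a single group): C(5,6) + C(3,6) + C(4,6) = 0.
By inclusion–exclusion: 924 − 119 + 0 = 805.

805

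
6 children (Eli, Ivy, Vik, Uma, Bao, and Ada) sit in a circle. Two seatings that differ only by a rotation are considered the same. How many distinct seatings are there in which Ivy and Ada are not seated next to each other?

72

All circular seatings of 6 people number (5)! = 120.
Those with Ivy next to Ada: fuse the pair into one unit and seat 5 units around a circle — 2·(4)! = 48.
Subtracting, 120 − 48 = 72.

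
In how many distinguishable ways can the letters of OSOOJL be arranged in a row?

Letter multiplicities in OSOOJL: J×1, L×1, O×3, S×1.
Dividing 6! = 720 by 3! = 6 for the repeated letters gives 120.

120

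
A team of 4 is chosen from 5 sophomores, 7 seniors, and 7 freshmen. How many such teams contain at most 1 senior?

2035

Split by how many seniors are chosen (0 through 1).
Sum: C(7,0)·C(12,4) + C(7,1)·C(12,3) = 495 + 1540 = 2035.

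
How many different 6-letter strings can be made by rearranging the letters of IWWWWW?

6

Letter multiplicities in IWWWWW: I×1, W×5.
The number of distinct arrangements is 6!/(5!) = 720/120 = 6.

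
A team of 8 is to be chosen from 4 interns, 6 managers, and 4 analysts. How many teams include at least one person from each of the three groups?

2912

Unrestricted: C(14,8) = 3003 ways to pick any 8 of the 14.
Selections missing a whole group: no interns → C(10,8) = 45; no managers → C(8,8) = 1; no analysts → C(10,8) = 45.
Add back selections omitting two groups (i.e. drawn from a single group): C(4,8) + C(6,8) + C(4,8) = 0.
By inclusion–exclusion: 3003 − 91 + 0 = 2912.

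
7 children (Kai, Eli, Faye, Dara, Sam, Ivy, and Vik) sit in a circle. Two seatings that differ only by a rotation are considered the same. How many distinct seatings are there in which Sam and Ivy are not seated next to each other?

All circular seatings of 7 people number (6)! = 720.
Seatings with Sam beside Ivy: treat them as a block with 2 internal orders, giving 2 × (5)! = 240.
Subtracting, 720 − 240 = 480.

480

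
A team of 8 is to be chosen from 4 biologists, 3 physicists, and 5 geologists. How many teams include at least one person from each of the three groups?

With no constraint there are C(12,8) = 495 possible selections.
Selections missing a whole group: no biologists → C(8,8) = 1; no physicists → C(9,8) = 9; no geologists → C(7,8) = 0.
Add back selections omitting two groups (i.e. drawn from a single group): C(4,8) + C(3,8) + C(5,8) = 0.
By inclusion–exclusion: 495 − 10 + 0 = 485.

485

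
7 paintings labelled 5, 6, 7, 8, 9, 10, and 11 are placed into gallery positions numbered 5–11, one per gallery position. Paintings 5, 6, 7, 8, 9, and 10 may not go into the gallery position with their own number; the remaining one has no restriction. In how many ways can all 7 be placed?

2119

Let Aᵢ (for 5 ≤ i ≤ 10) be the placements that put painting i in its forbidden gallery position. Any j of these fix j positions, leaving (7−j)! ways to fill the rest, and there are C(6,j) ways to pick which j.
By inclusion–exclusion, the number of valid placements is Σ_{j=0}^{6} (−1)^j C(6,j)·(7−j)!.
Computing: 5040 − 4320 + 1800 − 480 + 90 − 12 + 1 = 2119.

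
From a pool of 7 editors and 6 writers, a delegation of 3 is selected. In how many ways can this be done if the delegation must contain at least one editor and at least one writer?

Unrestricted: C(13,3) = 286 ways to pick any 3 of the 13.
Selections missing a whole group: no editors → C(6,3) = 20; no writers → C(7,3) = 35.
Both groups omitted at once is impossible, so 286 − 55 = 231.

231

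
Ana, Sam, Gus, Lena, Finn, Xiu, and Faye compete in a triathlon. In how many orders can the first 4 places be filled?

There are 7 choices for 1st place, 6 for 2nd, and so on down to 4 for position 4.
That gives 7 × 6 × 5 × 4 = 840.

840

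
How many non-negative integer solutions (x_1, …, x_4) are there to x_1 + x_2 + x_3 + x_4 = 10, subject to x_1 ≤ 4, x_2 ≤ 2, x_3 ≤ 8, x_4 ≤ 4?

By stars and bars, unrestricted non-negative solutions to x_1+…+x_4 = 10 number C(10+3,3) = 286.
Subtract solutions that violate a single cap (substitute x_i' = x_i − (cap_i+1)): x_1 ≥ 5 gives C(8,3) = 56; x_2 ≥ 3 gives C(10,3) = 120; x_3 ≥ 9 gives C(4,3) = 4; x_4 ≥ 5 gives C(8,3) = 56. Together 236.
Add back pairs where two caps are both exceeded: 10 + 0 + 1 + 0 + 10 + 0 = 21.
By inclusion–exclusion the count is 286 − 236 + 21 = 71.

71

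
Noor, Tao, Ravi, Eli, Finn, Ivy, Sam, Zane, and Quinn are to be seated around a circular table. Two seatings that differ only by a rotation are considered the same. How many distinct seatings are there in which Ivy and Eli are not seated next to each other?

30240

All circular seatings of 9 people number (8)! = 40320.
Those with Ivy next to Eli: fuse the pair into one unit and seat 8 units around a circle — 2·(7)! = 10080.
Subtracting, 40320 − 10080 = 30240.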